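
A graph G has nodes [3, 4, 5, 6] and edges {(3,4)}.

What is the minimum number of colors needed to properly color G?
χ(G) = 2

Clique number ω(G) = 2 (lower bound: χ ≥ ω).
The graph is bipartite (no odd cycle), so 2 colors suffice: χ(G) = 2.
A valid 2-coloring: color 1: [4, 5, 6]; color 2: [3].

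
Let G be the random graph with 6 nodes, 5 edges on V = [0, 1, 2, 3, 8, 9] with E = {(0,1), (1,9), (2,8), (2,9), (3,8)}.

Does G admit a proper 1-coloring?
No, G is not 1-colorable

Edge (2,8) forces its endpoints to differ, so 1 color is not enough.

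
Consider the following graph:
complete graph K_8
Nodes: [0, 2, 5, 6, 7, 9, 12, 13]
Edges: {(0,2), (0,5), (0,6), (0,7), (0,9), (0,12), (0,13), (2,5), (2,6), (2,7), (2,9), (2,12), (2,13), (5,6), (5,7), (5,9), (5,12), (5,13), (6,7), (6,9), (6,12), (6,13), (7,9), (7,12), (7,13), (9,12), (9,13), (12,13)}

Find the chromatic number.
χ(G) = 8

Clique number ω(G) = 8 (lower bound: χ ≥ ω).
The clique on [0, 2, 5, 6, 7, 9, 12, 13] has size 8, forcing χ ≥ 8, and the coloring below uses 8 colors, so χ(G) = 8.
A valid 8-coloring: color 1: [13]; color 2: [9]; color 3: [6]; color 4: [7]; color 5: [0]; color 6: [12]; color 7: [2]; color 8: [5].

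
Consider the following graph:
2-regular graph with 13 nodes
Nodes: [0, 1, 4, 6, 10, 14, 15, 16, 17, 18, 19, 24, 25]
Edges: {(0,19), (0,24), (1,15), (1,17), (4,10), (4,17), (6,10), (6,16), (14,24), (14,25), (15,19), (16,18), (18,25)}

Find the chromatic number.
χ(G) = 3

Clique number ω(G) = 2 (lower bound: χ ≥ ω).
Odd cycle [6, 16, 18, 25, 14, 24, 0, 19, 15, 1, 17, 4, 10] needs 3 colors (χ ≥ 3).
The coloring below uses 3 colors, so χ(G) = 3.
A valid 3-coloring: color 1: [0, 4, 6, 14, 15, 18]; color 2: [10, 16, 17, 19, 24, 25]; color 3: [1].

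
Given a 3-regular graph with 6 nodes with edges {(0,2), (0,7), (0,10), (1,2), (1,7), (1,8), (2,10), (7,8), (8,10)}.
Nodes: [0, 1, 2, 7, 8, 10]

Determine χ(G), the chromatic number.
Clique number ω(G) = 3 (lower bound: χ ≥ ω).
The clique on [0, 2, 10] has size 3, forcing χ ≥ 3, and the coloring below uses 3 colors, so χ(G) = 3.
A valid 3-coloring: color 1: [0, 8]; color 2: [1, 10]; color 3: [2, 7].

χ(G) = 3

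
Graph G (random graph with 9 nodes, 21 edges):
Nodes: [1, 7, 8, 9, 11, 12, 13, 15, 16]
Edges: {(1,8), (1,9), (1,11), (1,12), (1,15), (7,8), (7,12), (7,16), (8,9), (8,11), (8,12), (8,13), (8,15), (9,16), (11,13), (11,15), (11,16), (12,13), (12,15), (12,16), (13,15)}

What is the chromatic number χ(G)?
χ(G) = 4

Clique number ω(G) = 4 (lower bound: χ ≥ ω).
The clique on [1, 8, 11, 15] has size 4, forcing χ ≥ 4, and the coloring below uses 4 colors, so χ(G) = 4.
A valid 4-coloring: color 1: [8, 16]; color 2: [9, 11, 12]; color 3: [1, 7, 13]; color 4: [15].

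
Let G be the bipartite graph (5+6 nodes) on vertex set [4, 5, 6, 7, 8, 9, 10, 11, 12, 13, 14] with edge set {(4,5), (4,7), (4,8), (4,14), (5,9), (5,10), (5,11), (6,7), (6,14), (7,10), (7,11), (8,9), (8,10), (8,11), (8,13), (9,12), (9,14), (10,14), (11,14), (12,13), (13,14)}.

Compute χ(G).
Clique number ω(G) = 2 (lower bound: χ ≥ ω).
The graph is bipartite (no odd cycle), so 2 colors suffice: χ(G) = 2.
A valid 2-coloring: color 1: [5, 7, 8, 12, 14]; color 2: [4, 6, 9, 10, 11, 13].

χ(G) = 2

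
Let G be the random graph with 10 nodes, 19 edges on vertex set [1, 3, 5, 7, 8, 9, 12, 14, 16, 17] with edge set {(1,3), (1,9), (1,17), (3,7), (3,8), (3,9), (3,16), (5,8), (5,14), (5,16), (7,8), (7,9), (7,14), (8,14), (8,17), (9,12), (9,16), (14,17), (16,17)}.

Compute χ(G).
Clique number ω(G) = 3 (lower bound: χ ≥ ω).
Suppose a proper 3-coloring c exists. The clique [1, 3, 9] takes 3 distinct colors; by symmetry let c(1) = 1, c(3) = 2, c(9) = 3.
- Vertex 7: neighbors [3, 9] already have colors [2, 3] ⇒ c(7) = 1.
- Vertex 8: neighbors [7, 3] already have colors [1, 2] ⇒ c(8) = 3.
- Vertex 14: neighbors [7, 8] already have colors [1, 3] ⇒ c(14) = 2.
- Vertex 17: neighbors [1, 14, 8] already have colors [1, 2, 3] — all 3 colors blocked. Contradiction.
The forced assignments end in a contradiction, so G has no proper 3-coloring (χ ≥ 4).
The coloring below uses 4 colors, so χ(G) = 4.
A valid 4-coloring: color 1: [8, 9]; color 2: [3, 5, 12, 17]; color 3: [1, 7, 16]; color 4: [14].

χ(G) = 4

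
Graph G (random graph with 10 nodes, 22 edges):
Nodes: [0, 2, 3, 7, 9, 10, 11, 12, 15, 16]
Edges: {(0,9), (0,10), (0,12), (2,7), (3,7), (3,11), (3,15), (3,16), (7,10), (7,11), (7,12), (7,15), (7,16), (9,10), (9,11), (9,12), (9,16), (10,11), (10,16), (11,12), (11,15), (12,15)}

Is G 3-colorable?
No, G is not 3-colorable

The clique on vertices [3, 7, 11, 15] has size 4 > 3, so it alone needs 4 colors.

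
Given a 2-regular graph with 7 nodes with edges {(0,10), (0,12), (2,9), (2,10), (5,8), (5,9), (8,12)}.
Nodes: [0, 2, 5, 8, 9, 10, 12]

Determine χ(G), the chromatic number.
χ(G) = 3

Clique number ω(G) = 2 (lower bound: χ ≥ ω).
Odd cycle [12, 0, 10, 2, 9, 5, 8] needs 3 colors (χ ≥ 3).
The coloring below uses 3 colors, so χ(G) = 3.
A valid 3-coloring: color 1: [5, 10, 12]; color 2: [0, 2, 8]; color 3: [9].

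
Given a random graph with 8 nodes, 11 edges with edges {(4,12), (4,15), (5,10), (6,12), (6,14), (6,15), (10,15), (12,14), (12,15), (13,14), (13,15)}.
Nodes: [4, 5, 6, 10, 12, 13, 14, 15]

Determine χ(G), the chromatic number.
Clique number ω(G) = 3 (lower bound: χ ≥ ω).
The clique on [6, 12, 14] has size 3, forcing χ ≥ 3, and the coloring below uses 3 colors, so χ(G) = 3.
A valid 3-coloring: color 1: [5, 14, 15]; color 2: [10, 12, 13]; color 3: [4, 6].

χ(G) = 3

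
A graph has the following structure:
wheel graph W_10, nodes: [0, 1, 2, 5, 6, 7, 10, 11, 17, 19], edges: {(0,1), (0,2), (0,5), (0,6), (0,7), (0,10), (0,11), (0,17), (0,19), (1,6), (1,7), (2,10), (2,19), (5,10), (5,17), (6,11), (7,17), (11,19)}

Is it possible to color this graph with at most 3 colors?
Odd cycle [19, 2, 10, 5, 17, 7, 1, 6, 11] needs 3 colors (χ ≥ 3).
Vertex 0 is adjacent to every vertex of [1, 2, 5, 6, 7, 10, 11, 17, 19], which already need 3 colors among themselves, so 0 needs a new color (χ ≥ 4).
Hence χ(G) ≥ 4 > 3, so no proper 3-coloring exists.

No, G is not 3-colorable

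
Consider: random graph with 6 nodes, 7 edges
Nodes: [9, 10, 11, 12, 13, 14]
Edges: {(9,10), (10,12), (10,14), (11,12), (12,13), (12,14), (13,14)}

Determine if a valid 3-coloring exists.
A valid 3-coloring: color 1: [9, 12]; color 2: [10, 11, 13]; color 3: [14].
(χ(G) = 3 ≤ 3.)

Yes, G is 3-colorable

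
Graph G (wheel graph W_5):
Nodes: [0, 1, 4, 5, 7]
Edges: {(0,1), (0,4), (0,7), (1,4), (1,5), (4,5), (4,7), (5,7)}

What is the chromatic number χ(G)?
χ(G) = 3

Clique number ω(G) = 3 (lower bound: χ ≥ ω).
The clique on [0, 1, 4] has size 3, forcing χ ≥ 3, and the coloring below uses 3 colors, so χ(G) = 3.
A valid 3-coloring: color 1: [4]; color 2: [1, 7]; color 3: [0, 5].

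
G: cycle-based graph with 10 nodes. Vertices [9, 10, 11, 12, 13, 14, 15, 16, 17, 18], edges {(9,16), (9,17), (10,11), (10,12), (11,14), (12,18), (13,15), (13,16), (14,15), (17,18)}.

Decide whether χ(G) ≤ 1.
No, G is not 1-colorable

Edge (9,16) forces its endpoints to differ, so 1 color is not enough.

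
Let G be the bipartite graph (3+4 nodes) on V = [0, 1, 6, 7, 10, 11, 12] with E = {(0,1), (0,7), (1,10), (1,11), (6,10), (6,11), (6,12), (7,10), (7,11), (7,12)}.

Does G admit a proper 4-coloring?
Yes, G is 4-colorable

A valid 4-coloring: color 1: [1, 6, 7]; color 2: [0, 10, 11, 12].
(χ(G) = 2 ≤ 4.)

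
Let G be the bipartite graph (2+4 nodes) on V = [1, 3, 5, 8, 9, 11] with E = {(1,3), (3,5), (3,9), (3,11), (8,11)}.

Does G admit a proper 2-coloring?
A valid 2-coloring: color 1: [3, 8]; color 2: [1, 5, 9, 11].
(χ(G) = 2 ≤ 2.)

Yes, G is 2-colorable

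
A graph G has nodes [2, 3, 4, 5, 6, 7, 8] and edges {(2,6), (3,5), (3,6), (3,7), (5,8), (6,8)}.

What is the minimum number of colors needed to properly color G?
χ(G) = 2

Clique number ω(G) = 2 (lower bound: χ ≥ ω).
The graph is bipartite (no odd cycle), so 2 colors suffice: χ(G) = 2.
A valid 2-coloring: color 1: [4, 5, 6, 7]; color 2: [2, 3, 8].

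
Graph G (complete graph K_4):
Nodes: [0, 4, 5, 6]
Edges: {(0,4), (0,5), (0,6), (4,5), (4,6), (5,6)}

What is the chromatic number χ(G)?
Clique number ω(G) = 4 (lower bound: χ ≥ ω).
The clique on [0, 4, 5, 6] has size 4, forcing χ ≥ 4, and the coloring below uses 4 colors, so χ(G) = 4.
A valid 4-coloring: color 1: [5]; color 2: [0]; color 3: [4]; color 4: [6].

χ(G) = 4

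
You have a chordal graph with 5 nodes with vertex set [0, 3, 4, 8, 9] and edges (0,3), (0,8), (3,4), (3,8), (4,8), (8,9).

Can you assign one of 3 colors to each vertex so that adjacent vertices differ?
Yes, G is 3-colorable

A valid 3-coloring: color 1: [8]; color 2: [3, 9]; color 3: [0, 4].
(χ(G) = 3 ≤ 3.)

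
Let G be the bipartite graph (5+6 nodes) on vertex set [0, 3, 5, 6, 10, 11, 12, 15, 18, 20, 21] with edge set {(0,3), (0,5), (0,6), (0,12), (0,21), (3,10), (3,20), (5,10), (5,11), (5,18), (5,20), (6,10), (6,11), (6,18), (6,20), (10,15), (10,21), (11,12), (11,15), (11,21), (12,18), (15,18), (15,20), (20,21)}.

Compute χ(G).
χ(G) = 2

Clique number ω(G) = 2 (lower bound: χ ≥ ω).
The graph is bipartite (no odd cycle), so 2 colors suffice: χ(G) = 2.
A valid 2-coloring: color 1: [0, 10, 11, 18, 20]; color 2: [3, 5, 6, 12, 15, 21].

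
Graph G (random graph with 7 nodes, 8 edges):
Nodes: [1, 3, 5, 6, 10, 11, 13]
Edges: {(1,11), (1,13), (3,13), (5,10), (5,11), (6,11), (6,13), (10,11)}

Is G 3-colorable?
Yes, G is 3-colorable

A valid 3-coloring: color 1: [11, 13]; color 2: [1, 3, 5, 6]; color 3: [10].
(χ(G) = 3 ≤ 3.)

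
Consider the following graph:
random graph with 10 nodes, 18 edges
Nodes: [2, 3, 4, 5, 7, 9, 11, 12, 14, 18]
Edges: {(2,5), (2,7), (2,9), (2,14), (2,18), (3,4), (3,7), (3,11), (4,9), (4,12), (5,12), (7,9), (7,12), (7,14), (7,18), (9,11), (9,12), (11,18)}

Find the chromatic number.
Clique number ω(G) = 3 (lower bound: χ ≥ ω).
The clique on [4, 9, 12] has size 3, forcing χ ≥ 3, and the coloring below uses 3 colors, so χ(G) = 3.
A valid 3-coloring: color 1: [4, 5, 7, 11]; color 2: [3, 9, 14, 18]; color 3: [2, 12].

χ(G) = 3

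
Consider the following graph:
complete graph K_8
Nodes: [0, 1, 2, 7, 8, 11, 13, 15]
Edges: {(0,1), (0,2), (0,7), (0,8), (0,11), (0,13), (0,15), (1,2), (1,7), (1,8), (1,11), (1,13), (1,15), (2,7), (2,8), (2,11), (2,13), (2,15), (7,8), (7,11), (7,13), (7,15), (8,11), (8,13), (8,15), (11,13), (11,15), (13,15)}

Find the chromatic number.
Clique number ω(G) = 8 (lower bound: χ ≥ ω).
The clique on [0, 1, 2, 7, 8, 11, 13, 15] has size 8, forcing χ ≥ 8, and the coloring below uses 8 colors, so χ(G) = 8.
A valid 8-coloring: color 1: [15]; color 2: [7]; color 3: [8]; color 4: [13]; color 5: [2]; color 6: [0]; color 7: [11]; color 8: [1].

χ(G) = 8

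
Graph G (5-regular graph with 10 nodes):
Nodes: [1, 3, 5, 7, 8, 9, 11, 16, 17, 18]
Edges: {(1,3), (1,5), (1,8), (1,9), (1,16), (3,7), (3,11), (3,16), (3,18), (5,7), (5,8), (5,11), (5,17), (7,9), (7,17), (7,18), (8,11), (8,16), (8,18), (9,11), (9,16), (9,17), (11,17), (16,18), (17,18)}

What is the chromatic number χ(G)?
χ(G) = 4

Clique number ω(G) = 3 (lower bound: χ ≥ ω).
Suppose a proper 3-coloring c exists. The clique [1, 3, 16] takes 3 distinct colors; by symmetry let c(1) = 1, c(3) = 2, c(16) = 3.
- Vertex 8: neighbors [1, 16] already have colors [1, 3] ⇒ c(8) = 2.
- Vertex 5: neighbors [1, 8] already have colors [1, 2] ⇒ c(5) = 3.
- Vertex 7: neighbors [3, 5] already have colors [2, 3] ⇒ c(7) = 1.
- Vertex 18: neighbors [7, 3, 16] already have colors [1, 2, 3] — all 3 colors blocked. Contradiction.
The forced assignments end in a contradiction, so G has no proper 3-coloring (χ ≥ 4).
The coloring below uses 4 colors, so χ(G) = 4.
A valid 4-coloring: color 1: [7, 11, 16]; color 2: [5, 9, 18]; color 3: [3, 8, 17]; color 4: [1].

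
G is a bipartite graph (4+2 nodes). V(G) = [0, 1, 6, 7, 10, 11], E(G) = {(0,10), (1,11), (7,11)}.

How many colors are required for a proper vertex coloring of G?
χ(G) = 2

Clique number ω(G) = 2 (lower bound: χ ≥ ω).
The graph is bipartite (no odd cycle), so 2 colors suffice: χ(G) = 2.
A valid 2-coloring: color 1: [0, 6, 11]; color 2: [1, 7, 10].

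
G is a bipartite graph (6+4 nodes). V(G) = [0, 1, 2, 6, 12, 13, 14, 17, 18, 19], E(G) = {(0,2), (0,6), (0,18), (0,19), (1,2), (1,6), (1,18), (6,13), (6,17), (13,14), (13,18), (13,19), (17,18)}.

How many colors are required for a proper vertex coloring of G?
Clique number ω(G) = 2 (lower bound: χ ≥ ω).
The graph is bipartite (no odd cycle), so 2 colors suffice: χ(G) = 2.
A valid 2-coloring: color 1: [2, 6, 12, 14, 18, 19]; color 2: [0, 1, 13, 17].

χ(G) = 2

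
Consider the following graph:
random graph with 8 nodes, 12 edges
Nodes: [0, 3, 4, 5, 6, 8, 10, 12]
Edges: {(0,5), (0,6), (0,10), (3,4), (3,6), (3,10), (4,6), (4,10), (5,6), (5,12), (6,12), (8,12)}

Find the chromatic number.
Clique number ω(G) = 3 (lower bound: χ ≥ ω).
The clique on [3, 4, 10] has size 3, forcing χ ≥ 3, and the coloring below uses 3 colors, so χ(G) = 3.
A valid 3-coloring: color 1: [6, 8, 10]; color 2: [0, 4, 12]; color 3: [3, 5].

χ(G) = 3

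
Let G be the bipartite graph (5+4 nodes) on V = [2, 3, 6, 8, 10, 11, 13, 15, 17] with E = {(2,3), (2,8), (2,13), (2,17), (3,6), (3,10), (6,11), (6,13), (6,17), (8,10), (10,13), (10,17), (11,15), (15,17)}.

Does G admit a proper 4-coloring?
A valid 4-coloring: color 1: [3, 8, 11, 13, 17]; color 2: [2, 6, 10, 15].
(χ(G) = 2 ≤ 4.)

Yes, G is 4-colorable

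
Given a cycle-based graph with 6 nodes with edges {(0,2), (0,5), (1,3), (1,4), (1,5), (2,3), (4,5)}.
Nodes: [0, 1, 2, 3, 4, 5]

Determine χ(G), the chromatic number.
Clique number ω(G) = 3 (lower bound: χ ≥ ω).
The clique on [1, 4, 5] has size 3, forcing χ ≥ 3, and the coloring below uses 3 colors, so χ(G) = 3.
A valid 3-coloring: color 1: [1, 2]; color 2: [3, 5]; color 3: [0, 4].

χ(G) = 3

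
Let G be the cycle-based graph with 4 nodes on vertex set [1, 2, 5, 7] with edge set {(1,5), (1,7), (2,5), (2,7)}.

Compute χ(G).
Clique number ω(G) = 2 (lower bound: χ ≥ ω).
The graph is bipartite (no odd cycle), so 2 colors suffice: χ(G) = 2.
A valid 2-coloring: color 1: [5, 7]; color 2: [1, 2].

χ(G) = 2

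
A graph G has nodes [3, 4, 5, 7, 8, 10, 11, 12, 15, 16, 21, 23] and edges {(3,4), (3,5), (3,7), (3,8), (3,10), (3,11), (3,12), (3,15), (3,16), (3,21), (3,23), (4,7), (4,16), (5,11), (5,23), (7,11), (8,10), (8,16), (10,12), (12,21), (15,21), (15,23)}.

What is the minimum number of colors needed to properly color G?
Clique number ω(G) = 3 (lower bound: χ ≥ ω).
Odd cycle [5, 23, 15, 21, 12, 10, 8, 16, 4, 7, 11] needs 3 colors (χ ≥ 3).
Vertex 3 is adjacent to every vertex of [4, 5, 7, 8, 10, 11, 12, 15, 16, 21, 23], which already need 3 colors among themselves, so 3 needs a new color (χ ≥ 4).
The coloring below uses 4 colors, so χ(G) = 4.
A valid 4-coloring: color 1: [3]; color 2: [5, 7, 8, 12, 15]; color 3: [10, 11, 16, 21, 23]; color 4: [4].

χ(G) = 4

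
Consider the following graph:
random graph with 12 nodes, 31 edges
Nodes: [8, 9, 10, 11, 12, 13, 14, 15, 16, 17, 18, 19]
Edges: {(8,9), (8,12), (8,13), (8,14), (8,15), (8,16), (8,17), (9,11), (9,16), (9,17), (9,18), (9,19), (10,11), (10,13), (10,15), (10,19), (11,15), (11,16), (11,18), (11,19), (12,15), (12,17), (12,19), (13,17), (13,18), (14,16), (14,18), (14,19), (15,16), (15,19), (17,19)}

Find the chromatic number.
Clique number ω(G) = 4 (lower bound: χ ≥ ω).
The clique on [10, 11, 15, 19] has size 4, forcing χ ≥ 4, and the coloring below uses 4 colors, so χ(G) = 4.
A valid 4-coloring: color 1: [8, 18, 19]; color 2: [9, 13, 14, 15]; color 3: [11, 17]; color 4: [10, 12, 16].

χ(G) = 4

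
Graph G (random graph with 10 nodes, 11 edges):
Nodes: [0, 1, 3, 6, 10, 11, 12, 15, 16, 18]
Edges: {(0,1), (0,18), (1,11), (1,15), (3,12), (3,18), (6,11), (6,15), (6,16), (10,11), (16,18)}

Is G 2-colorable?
A valid 2-coloring: color 1: [1, 6, 10, 12, 18]; color 2: [0, 3, 11, 15, 16].
(χ(G) = 2 ≤ 2.)

Yes, G is 2-colorable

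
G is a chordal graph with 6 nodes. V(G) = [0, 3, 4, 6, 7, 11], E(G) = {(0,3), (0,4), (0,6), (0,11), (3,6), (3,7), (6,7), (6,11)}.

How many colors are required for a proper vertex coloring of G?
Clique number ω(G) = 3 (lower bound: χ ≥ ω).
The clique on [0, 3, 6] has size 3, forcing χ ≥ 3, and the coloring below uses 3 colors, so χ(G) = 3.
A valid 3-coloring: color 1: [0, 7]; color 2: [4, 6]; color 3: [3, 11].

χ(G) = 3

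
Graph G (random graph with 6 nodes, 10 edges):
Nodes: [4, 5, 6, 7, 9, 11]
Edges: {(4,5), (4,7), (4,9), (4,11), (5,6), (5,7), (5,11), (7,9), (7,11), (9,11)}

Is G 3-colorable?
No, G is not 3-colorable

The clique on vertices [4, 7, 9, 11] has size 4 > 3, so it alone needs 4 colors.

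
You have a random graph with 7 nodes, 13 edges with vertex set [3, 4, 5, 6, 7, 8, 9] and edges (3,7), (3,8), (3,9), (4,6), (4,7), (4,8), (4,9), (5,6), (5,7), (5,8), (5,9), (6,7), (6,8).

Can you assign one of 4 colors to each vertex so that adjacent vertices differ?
A valid 4-coloring: color 1: [3, 4, 5]; color 2: [6, 9]; color 3: [7, 8].
(χ(G) = 3 ≤ 4.)

Yes, G is 4-colorable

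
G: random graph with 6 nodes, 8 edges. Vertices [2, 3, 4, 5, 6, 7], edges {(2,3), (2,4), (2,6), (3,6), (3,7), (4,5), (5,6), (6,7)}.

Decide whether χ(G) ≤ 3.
Yes, G is 3-colorable

A valid 3-coloring: color 1: [4, 6]; color 2: [2, 5, 7]; color 3: [3].
(χ(G) = 3 ≤ 3.)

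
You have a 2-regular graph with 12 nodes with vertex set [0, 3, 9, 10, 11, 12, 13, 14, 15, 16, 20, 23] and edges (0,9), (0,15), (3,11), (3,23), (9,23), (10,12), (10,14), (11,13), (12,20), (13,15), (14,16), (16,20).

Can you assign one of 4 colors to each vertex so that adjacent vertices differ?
Yes, G is 4-colorable

A valid 4-coloring: color 1: [0, 12, 13, 14, 23]; color 2: [3, 9, 10, 15, 16]; color 3: [11, 20].
(χ(G) = 3 ≤ 4.)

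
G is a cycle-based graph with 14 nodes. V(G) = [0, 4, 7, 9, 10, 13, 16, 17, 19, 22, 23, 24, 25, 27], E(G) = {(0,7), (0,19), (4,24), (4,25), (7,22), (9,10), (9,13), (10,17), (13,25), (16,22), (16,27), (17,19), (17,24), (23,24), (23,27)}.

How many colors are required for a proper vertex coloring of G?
χ(G) = 3

Clique number ω(G) = 2 (lower bound: χ ≥ ω).
Odd cycle [10, 9, 13, 25, 4, 24, 17] needs 3 colors (χ ≥ 3).
The coloring below uses 3 colors, so χ(G) = 3.
A valid 3-coloring: color 1: [0, 9, 17, 22, 23, 25]; color 2: [7, 10, 13, 16, 19, 24]; color 3: [4, 27].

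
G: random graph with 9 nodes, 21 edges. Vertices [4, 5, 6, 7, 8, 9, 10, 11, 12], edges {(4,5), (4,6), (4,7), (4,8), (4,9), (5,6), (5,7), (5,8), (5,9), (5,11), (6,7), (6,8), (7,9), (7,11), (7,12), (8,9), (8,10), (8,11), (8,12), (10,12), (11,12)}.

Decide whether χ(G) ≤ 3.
The clique on vertices [4, 5, 8, 9] has size 4 > 3, so it alone needs 4 colors.

No, G is not 3-colorable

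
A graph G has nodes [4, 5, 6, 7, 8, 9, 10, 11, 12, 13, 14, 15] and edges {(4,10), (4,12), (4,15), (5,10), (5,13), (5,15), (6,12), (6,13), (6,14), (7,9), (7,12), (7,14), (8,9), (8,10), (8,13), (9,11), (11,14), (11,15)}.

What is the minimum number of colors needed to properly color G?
Clique number ω(G) = 2 (lower bound: χ ≥ ω).
The graph is bipartite (no odd cycle), so 2 colors suffice: χ(G) = 2.
A valid 2-coloring: color 1: [4, 5, 6, 7, 8, 11]; color 2: [9, 10, 12, 13, 14, 15].

χ(G) = 2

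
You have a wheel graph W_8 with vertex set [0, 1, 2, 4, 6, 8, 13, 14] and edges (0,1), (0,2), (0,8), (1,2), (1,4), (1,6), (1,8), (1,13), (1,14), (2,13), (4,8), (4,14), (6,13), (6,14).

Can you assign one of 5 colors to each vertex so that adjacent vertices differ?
Yes, G is 5-colorable

A valid 5-coloring: color 1: [1]; color 2: [2, 6, 8]; color 3: [0, 4, 13]; color 4: [14].
(χ(G) = 4 ≤ 5.)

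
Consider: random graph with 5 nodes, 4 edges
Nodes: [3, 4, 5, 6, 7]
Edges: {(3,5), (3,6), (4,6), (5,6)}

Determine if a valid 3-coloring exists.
Yes, G is 3-colorable

A valid 3-coloring: color 1: [6, 7]; color 2: [4, 5]; color 3: [3].
(χ(G) = 3 ≤ 3.)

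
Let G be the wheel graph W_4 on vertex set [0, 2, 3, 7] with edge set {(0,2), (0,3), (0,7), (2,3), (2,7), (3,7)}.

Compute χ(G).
Clique number ω(G) = 4 (lower bound: χ ≥ ω).
The clique on [0, 2, 3, 7] has size 4, forcing χ ≥ 4, and the coloring below uses 4 colors, so χ(G) = 4.
A valid 4-coloring: color 1: [0]; color 2: [3]; color 3: [7]; color 4: [2].

χ(G) = 4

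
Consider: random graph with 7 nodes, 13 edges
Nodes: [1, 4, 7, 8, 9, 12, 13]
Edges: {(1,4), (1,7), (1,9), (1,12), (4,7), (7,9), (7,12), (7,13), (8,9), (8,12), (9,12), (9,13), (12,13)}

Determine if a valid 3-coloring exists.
No, G is not 3-colorable

The clique on vertices [1, 7, 9, 12] has size 4 > 3, so it alone needs 4 colors.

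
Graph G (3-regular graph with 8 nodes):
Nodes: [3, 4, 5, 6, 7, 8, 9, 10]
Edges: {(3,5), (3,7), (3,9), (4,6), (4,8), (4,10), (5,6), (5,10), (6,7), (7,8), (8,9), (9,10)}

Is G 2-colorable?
Yes, G is 2-colorable

A valid 2-coloring: color 1: [4, 5, 7, 9]; color 2: [3, 6, 8, 10].
(χ(G) = 2 ≤ 2.)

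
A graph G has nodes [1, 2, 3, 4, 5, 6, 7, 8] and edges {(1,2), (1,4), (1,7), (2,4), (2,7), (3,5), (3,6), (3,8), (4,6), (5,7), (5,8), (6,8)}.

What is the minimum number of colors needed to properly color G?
χ(G) = 3

Clique number ω(G) = 3 (lower bound: χ ≥ ω).
The clique on [1, 2, 4] has size 3, forcing χ ≥ 3, and the coloring below uses 3 colors, so χ(G) = 3.
A valid 3-coloring: color 1: [3, 4, 7]; color 2: [2, 5, 6]; color 3: [1, 8].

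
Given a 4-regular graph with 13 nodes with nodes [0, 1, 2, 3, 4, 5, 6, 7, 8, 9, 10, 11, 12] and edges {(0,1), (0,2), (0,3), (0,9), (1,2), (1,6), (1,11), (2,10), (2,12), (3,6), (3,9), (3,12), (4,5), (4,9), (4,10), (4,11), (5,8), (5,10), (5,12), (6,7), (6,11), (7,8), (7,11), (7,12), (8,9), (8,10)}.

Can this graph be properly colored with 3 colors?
A valid 3-coloring: color 1: [0, 4, 6, 8, 12]; color 2: [1, 3, 7, 10]; color 3: [2, 5, 9, 11].
(χ(G) = 3 ≤ 3.)

Yes, G is 3-colorable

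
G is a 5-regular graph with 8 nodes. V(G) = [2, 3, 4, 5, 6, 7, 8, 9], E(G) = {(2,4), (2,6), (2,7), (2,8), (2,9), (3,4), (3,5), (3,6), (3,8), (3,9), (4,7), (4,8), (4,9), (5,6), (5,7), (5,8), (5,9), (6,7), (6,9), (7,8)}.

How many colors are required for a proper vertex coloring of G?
χ(G) = 4

Clique number ω(G) = 4 (lower bound: χ ≥ ω).
The clique on [2, 4, 7, 8] has size 4, forcing χ ≥ 4, and the coloring below uses 4 colors, so χ(G) = 4.
A valid 4-coloring: color 1: [7, 9]; color 2: [6, 8]; color 3: [2, 3]; color 4: [4, 5].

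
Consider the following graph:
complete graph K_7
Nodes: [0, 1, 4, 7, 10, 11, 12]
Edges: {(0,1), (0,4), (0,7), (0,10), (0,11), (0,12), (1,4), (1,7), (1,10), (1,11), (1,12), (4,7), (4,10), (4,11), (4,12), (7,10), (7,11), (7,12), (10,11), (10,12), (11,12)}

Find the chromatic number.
Clique number ω(G) = 7 (lower bound: χ ≥ ω).
The clique on [0, 1, 4, 7, 10, 11, 12] has size 7, forcing χ ≥ 7, and the coloring below uses 7 colors, so χ(G) = 7.
A valid 7-coloring: color 1: [0]; color 2: [4]; color 3: [1]; color 4: [12]; color 5: [11]; color 6: [7]; color 7: [10].

χ(G) = 7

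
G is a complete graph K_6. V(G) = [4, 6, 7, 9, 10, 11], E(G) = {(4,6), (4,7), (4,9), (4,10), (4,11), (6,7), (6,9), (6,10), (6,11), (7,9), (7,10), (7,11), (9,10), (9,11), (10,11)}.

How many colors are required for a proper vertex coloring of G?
χ(G) = 6

Clique number ω(G) = 6 (lower bound: χ ≥ ω).
The clique on [4, 6, 7, 9, 10, 11] has size 6, forcing χ ≥ 6, and the coloring below uses 6 colors, so χ(G) = 6.
A valid 6-coloring: color 1: [7]; color 2: [10]; color 3: [9]; color 4: [6]; color 5: [4]; color 6: [11].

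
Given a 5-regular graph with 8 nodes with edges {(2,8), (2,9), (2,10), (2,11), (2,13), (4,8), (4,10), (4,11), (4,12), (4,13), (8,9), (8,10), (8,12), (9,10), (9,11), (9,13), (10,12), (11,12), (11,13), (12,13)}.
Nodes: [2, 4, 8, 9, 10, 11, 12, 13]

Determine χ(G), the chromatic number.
χ(G) = 4

Clique number ω(G) = 4 (lower bound: χ ≥ ω).
The clique on [2, 8, 9, 10] has size 4, forcing χ ≥ 4, and the coloring below uses 4 colors, so χ(G) = 4.
A valid 4-coloring: color 1: [2, 4]; color 2: [10, 13]; color 3: [8, 11]; color 4: [9, 12].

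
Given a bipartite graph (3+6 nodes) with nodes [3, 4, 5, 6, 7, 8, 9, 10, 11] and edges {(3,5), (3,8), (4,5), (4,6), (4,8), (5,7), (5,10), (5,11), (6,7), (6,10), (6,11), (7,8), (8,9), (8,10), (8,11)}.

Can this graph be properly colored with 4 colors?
Yes, G is 4-colorable

A valid 4-coloring: color 1: [5, 6, 8]; color 2: [3, 4, 7, 9, 10, 11].
(χ(G) = 2 ≤ 4.)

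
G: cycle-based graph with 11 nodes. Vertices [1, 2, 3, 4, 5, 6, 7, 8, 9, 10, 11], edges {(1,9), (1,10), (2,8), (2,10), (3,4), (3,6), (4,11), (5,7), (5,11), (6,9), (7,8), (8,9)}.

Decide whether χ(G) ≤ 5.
Yes, G is 5-colorable

A valid 5-coloring: color 1: [1, 4, 5, 6, 8]; color 2: [3, 7, 9, 10, 11]; color 3: [2].
(χ(G) = 3 ≤ 5.)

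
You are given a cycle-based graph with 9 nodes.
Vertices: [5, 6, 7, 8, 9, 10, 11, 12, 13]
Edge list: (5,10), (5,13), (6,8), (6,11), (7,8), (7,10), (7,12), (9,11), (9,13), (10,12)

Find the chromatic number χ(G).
χ(G) = 3

Clique number ω(G) = 3 (lower bound: χ ≥ ω).
The clique on [7, 10, 12] has size 3, forcing χ ≥ 3, and the coloring below uses 3 colors, so χ(G) = 3.
A valid 3-coloring: color 1: [5, 6, 7, 9]; color 2: [8, 10, 11, 13]; color 3: [12].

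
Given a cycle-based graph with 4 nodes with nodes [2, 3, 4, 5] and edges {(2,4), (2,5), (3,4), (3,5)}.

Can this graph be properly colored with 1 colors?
Edge (2,4) forces its endpoints to differ, so 1 color is not enough.

No, G is not 1-colorable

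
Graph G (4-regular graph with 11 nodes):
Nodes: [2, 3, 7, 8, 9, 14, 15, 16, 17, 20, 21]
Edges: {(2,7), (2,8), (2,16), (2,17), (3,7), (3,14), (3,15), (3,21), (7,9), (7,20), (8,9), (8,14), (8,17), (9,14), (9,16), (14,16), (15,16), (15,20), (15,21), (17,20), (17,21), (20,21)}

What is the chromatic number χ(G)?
χ(G) = 3

Clique number ω(G) = 3 (lower bound: χ ≥ ω).
The clique on [2, 8, 17] has size 3, forcing χ ≥ 3, and the coloring below uses 3 colors, so χ(G) = 3.
A valid 3-coloring: color 1: [3, 8, 16, 20]; color 2: [2, 9, 21]; color 3: [7, 14, 15, 17].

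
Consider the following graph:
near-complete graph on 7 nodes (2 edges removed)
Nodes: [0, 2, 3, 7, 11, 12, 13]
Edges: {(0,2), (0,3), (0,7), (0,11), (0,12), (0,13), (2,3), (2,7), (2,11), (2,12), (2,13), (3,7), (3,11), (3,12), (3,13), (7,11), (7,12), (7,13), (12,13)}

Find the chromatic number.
χ(G) = 6

Clique number ω(G) = 6 (lower bound: χ ≥ ω).
The clique on [0, 2, 3, 7, 12, 13] has size 6, forcing χ ≥ 6, and the coloring below uses 6 colors, so χ(G) = 6.
A valid 6-coloring: color 1: [7]; color 2: [3]; color 3: [2]; color 4: [0]; color 5: [11, 13]; color 6: [12].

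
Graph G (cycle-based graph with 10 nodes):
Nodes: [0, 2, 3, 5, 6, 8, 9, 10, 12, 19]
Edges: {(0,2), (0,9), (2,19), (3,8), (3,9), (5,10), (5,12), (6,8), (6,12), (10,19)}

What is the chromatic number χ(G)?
χ(G) = 2

Clique number ω(G) = 2 (lower bound: χ ≥ ω).
The graph is bipartite (no odd cycle), so 2 colors suffice: χ(G) = 2.
A valid 2-coloring: color 1: [0, 3, 5, 6, 19]; color 2: [2, 8, 9, 10, 12].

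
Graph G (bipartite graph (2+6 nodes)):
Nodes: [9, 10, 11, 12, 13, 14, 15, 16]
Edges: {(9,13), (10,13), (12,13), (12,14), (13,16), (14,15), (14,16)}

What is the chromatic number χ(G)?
χ(G) = 2

Clique number ω(G) = 2 (lower bound: χ ≥ ω).
The graph is bipartite (no odd cycle), so 2 colors suffice: χ(G) = 2.
A valid 2-coloring: color 1: [11, 13, 14]; color 2: [9, 10, 12, 15, 16].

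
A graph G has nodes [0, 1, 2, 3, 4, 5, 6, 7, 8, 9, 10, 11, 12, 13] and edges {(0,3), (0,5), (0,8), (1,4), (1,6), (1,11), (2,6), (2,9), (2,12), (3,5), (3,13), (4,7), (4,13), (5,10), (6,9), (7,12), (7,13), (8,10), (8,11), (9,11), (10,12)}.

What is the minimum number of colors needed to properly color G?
Clique number ω(G) = 3 (lower bound: χ ≥ ω).
The clique on [0, 3, 5] has size 3, forcing χ ≥ 3, and the coloring below uses 3 colors, so χ(G) = 3.
A valid 3-coloring: color 1: [1, 5, 8, 9, 12, 13]; color 2: [2, 3, 7, 10, 11]; color 3: [0, 4, 6].

χ(G) = 3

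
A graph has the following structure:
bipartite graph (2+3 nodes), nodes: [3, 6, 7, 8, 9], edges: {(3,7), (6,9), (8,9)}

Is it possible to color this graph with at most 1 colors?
Edge (8,9) forces its endpoints to differ, so 1 color is not enough.

No, G is not 1-colorable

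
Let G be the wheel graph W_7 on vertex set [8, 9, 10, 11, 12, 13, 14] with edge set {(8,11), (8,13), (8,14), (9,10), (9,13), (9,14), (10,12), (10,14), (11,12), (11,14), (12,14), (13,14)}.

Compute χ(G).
Clique number ω(G) = 3 (lower bound: χ ≥ ω).
The clique on [8, 11, 14] has size 3, forcing χ ≥ 3, and the coloring below uses 3 colors, so χ(G) = 3.
A valid 3-coloring: color 1: [14]; color 2: [10, 11, 13]; color 3: [8, 9, 12].

χ(G) = 3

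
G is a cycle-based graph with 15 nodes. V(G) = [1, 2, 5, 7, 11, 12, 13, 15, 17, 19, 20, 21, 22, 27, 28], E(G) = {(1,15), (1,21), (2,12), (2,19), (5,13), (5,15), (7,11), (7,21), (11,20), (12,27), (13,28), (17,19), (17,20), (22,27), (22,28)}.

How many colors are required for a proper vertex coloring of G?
χ(G) = 3

Clique number ω(G) = 2 (lower bound: χ ≥ ω).
Odd cycle [11, 7, 21, 1, 15, 5, 13, 28, 22, 27, 12, 2, 19, 17, 20] needs 3 colors (χ ≥ 3).
The coloring below uses 3 colors, so χ(G) = 3.
A valid 3-coloring: color 1: [11, 12, 13, 15, 17, 21, 22]; color 2: [1, 2, 5, 7, 20, 27, 28]; color 3: [19].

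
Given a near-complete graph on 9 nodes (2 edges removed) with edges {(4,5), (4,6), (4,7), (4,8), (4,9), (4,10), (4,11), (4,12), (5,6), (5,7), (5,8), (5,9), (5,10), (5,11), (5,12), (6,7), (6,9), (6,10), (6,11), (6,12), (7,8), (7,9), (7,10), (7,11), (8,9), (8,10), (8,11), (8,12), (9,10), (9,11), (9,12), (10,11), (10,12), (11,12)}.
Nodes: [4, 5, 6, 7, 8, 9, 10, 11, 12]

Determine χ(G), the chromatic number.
Clique number ω(G) = 7 (lower bound: χ ≥ ω).
The clique on [4, 5, 8, 9, 10, 11, 12] has size 7, forcing χ ≥ 7, and the coloring below uses 7 colors, so χ(G) = 7.
A valid 7-coloring: color 1: [9]; color 2: [10]; color 3: [11]; color 4: [5]; color 5: [4]; color 6: [7, 12]; color 7: [6, 8].

χ(G) = 7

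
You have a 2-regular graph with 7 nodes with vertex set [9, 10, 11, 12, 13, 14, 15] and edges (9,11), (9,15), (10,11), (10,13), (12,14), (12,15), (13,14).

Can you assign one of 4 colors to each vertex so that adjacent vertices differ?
Yes, G is 4-colorable

A valid 4-coloring: color 1: [9, 10, 14]; color 2: [11, 13, 15]; color 3: [12].
(χ(G) = 3 ≤ 4.)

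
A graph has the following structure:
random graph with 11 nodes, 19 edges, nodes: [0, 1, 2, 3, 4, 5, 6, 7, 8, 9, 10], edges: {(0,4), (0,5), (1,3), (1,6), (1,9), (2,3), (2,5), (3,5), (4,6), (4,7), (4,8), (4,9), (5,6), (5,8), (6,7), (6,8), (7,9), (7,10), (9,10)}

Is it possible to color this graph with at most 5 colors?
Yes, G is 5-colorable

A valid 5-coloring: color 1: [1, 4, 5, 10]; color 2: [0, 3, 6, 9]; color 3: [2, 7, 8].
(χ(G) = 3 ≤ 5.)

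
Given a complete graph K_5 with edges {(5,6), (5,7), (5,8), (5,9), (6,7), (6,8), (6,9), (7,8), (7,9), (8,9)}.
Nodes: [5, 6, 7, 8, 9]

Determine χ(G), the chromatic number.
χ(G) = 5

Clique number ω(G) = 5 (lower bound: χ ≥ ω).
The clique on [5, 6, 7, 8, 9] has size 5, forcing χ ≥ 5, and the coloring below uses 5 colors, so χ(G) = 5.
A valid 5-coloring: color 1: [6]; color 2: [9]; color 3: [5]; color 4: [7]; color 5: [8].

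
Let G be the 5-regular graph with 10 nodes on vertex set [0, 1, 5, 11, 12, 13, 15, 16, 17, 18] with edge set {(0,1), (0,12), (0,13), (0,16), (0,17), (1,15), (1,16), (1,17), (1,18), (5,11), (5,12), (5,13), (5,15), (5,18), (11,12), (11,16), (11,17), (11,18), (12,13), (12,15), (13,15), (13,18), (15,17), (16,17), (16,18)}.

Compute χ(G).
χ(G) = 4

Clique number ω(G) = 4 (lower bound: χ ≥ ω).
The clique on [0, 1, 16, 17] has size 4, forcing χ ≥ 4, and the coloring below uses 4 colors, so χ(G) = 4.
A valid 4-coloring: color 1: [0, 15, 18]; color 2: [5, 17]; color 3: [1, 11, 13]; color 4: [12, 16].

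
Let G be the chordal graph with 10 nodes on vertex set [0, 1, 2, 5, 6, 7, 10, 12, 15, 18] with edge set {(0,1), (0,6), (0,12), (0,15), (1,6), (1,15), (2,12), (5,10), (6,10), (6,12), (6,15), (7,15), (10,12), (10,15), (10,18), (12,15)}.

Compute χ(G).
Clique number ω(G) = 4 (lower bound: χ ≥ ω).
The clique on [0, 1, 6, 15] has size 4, forcing χ ≥ 4, and the coloring below uses 4 colors, so χ(G) = 4.
A valid 4-coloring: color 1: [2, 5, 15, 18]; color 2: [1, 7, 12]; color 3: [0, 10]; color 4: [6].

χ(G) = 4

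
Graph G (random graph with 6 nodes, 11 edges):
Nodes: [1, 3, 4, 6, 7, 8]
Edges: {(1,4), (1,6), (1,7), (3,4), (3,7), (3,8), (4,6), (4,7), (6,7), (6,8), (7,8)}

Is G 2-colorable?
No, G is not 2-colorable

The clique on vertices [1, 4, 6, 7] has size 4 > 2, so it alone needs 4 colors.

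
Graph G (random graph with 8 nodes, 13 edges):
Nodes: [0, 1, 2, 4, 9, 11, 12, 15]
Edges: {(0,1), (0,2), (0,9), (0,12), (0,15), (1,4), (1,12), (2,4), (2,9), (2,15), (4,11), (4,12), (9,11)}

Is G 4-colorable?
A valid 4-coloring: color 1: [0, 4]; color 2: [1, 2, 11]; color 3: [9, 12, 15].
(χ(G) = 3 ≤ 4.)

Yes, G is 4-colorable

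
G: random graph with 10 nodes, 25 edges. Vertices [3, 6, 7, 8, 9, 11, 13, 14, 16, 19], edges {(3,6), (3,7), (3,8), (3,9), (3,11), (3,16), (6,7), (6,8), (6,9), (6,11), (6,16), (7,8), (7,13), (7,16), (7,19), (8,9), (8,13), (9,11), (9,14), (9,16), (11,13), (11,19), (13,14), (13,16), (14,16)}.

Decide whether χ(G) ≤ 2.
The clique on vertices [3, 6, 8, 9] has size 4 > 2, so it alone needs 4 colors.

No, G is not 2-colorable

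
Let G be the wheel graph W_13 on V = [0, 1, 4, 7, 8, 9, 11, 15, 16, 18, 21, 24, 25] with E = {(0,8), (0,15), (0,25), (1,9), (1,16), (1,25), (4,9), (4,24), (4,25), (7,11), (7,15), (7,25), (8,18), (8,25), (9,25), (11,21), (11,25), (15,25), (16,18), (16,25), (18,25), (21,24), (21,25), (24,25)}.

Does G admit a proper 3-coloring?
Yes, G is 3-colorable

A valid 3-coloring: color 1: [25]; color 2: [8, 9, 11, 15, 16, 24]; color 3: [0, 1, 4, 7, 18, 21].
(χ(G) = 3 ≤ 3.)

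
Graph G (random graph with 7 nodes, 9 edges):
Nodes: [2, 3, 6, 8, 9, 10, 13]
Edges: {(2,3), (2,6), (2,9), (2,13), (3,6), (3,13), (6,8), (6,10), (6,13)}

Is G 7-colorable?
A valid 7-coloring: color 1: [6, 9]; color 2: [2, 8, 10]; color 3: [13]; color 4: [3].
(χ(G) = 4 ≤ 7.)

Yes, G is 7-colorable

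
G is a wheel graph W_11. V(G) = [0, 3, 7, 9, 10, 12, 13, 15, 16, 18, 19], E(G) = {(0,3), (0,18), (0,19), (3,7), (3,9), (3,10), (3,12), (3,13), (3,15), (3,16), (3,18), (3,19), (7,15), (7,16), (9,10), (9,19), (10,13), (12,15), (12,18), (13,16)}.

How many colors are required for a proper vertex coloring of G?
χ(G) = 3

Clique number ω(G) = 3 (lower bound: χ ≥ ω).
The clique on [0, 3, 18] has size 3, forcing χ ≥ 3, and the coloring below uses 3 colors, so χ(G) = 3.
A valid 3-coloring: color 1: [3]; color 2: [10, 15, 16, 18, 19]; color 3: [0, 7, 9, 12, 13].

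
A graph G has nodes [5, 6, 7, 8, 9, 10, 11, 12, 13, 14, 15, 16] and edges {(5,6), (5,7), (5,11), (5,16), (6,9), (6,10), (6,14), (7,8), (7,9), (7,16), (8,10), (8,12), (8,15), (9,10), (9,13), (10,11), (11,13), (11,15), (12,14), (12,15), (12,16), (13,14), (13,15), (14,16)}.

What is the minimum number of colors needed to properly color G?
Clique number ω(G) = 3 (lower bound: χ ≥ ω).
The clique on [5, 7, 16] has size 3, forcing χ ≥ 3, and the coloring below uses 3 colors, so χ(G) = 3.
A valid 3-coloring: color 1: [6, 7, 12, 13]; color 2: [8, 9, 11, 16]; color 3: [5, 10, 14, 15].

χ(G) = 3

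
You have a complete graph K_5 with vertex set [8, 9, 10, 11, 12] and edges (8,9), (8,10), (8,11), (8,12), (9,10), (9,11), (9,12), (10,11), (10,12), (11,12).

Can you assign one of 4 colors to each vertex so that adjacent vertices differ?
No, G is not 4-colorable

The clique on vertices [8, 9, 10, 11, 12] has size 5 > 4, so it alone needs 5 colors.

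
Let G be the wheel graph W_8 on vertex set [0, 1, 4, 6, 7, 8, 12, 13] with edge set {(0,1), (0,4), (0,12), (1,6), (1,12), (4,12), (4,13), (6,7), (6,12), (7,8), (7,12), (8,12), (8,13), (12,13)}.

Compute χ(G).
χ(G) = 4

Clique number ω(G) = 3 (lower bound: χ ≥ ω).
Odd cycle [1, 6, 7, 8, 13, 4, 0] needs 3 colors (χ ≥ 3).
Vertex 12 is adjacent to every vertex of [0, 1, 4, 6, 7, 8, 13], which already need 3 colors among themselves, so 12 needs a new color (χ ≥ 4).
The coloring below uses 4 colors, so χ(G) = 4.
A valid 4-coloring: color 1: [12]; color 2: [1, 4, 7]; color 3: [0, 6, 8]; color 4: [13].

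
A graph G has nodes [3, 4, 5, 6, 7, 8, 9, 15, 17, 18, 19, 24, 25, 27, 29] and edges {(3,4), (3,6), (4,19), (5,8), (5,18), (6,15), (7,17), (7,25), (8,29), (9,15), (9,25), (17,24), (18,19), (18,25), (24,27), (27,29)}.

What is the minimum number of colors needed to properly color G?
χ(G) = 3

Clique number ω(G) = 2 (lower bound: χ ≥ ω).
Odd cycle [5, 8, 29, 27, 24, 17, 7, 25, 18] needs 3 colors (χ ≥ 3).
The coloring below uses 3 colors, so χ(G) = 3.
A valid 3-coloring: color 1: [4, 6, 8, 9, 17, 18, 27]; color 2: [3, 5, 15, 19, 24, 25, 29]; color 3: [7].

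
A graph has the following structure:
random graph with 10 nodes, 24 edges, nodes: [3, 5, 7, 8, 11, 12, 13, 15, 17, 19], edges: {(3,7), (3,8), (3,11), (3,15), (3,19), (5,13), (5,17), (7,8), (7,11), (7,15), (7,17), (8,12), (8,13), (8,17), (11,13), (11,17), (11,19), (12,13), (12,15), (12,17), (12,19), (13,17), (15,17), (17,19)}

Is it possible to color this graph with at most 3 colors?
The clique on vertices [8, 12, 13, 17] has size 4 > 3, so it alone needs 4 colors.

No, G is not 3-colorable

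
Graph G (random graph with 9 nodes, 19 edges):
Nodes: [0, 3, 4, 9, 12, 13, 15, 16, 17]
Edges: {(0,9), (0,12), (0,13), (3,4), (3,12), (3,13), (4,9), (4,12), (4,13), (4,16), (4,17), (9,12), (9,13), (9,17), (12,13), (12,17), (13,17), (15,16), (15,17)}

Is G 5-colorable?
A valid 5-coloring: color 1: [0, 4, 15]; color 2: [12, 16]; color 3: [13]; color 4: [3, 17]; color 5: [9].
(χ(G) = 5 ≤ 5.)

Yes, G is 5-colorable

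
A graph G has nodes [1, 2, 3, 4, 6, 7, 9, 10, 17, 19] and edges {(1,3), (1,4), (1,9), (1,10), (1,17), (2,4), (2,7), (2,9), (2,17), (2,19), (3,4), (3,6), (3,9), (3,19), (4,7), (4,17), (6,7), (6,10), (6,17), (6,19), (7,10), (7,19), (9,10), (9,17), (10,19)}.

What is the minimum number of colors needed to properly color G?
Clique number ω(G) = 4 (lower bound: χ ≥ ω).
The clique on [6, 7, 10, 19] has size 4, forcing χ ≥ 4, and the coloring below uses 4 colors, so χ(G) = 4.
A valid 4-coloring: color 1: [3, 7, 17]; color 2: [1, 2, 6]; color 3: [4, 9, 19]; color 4: [10].

χ(G) = 4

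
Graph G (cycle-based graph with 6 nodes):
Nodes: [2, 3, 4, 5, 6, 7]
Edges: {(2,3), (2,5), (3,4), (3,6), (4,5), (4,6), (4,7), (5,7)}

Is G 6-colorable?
A valid 6-coloring: color 1: [2, 4]; color 2: [3, 5]; color 3: [6, 7].
(χ(G) = 3 ≤ 6.)

Yes, G is 6-colorable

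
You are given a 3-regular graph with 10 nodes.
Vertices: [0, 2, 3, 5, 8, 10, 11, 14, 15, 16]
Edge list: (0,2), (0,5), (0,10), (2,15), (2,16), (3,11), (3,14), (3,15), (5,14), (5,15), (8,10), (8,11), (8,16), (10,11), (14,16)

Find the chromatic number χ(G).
χ(G) = 3

Clique number ω(G) = 3 (lower bound: χ ≥ ω).
The clique on [8, 10, 11] has size 3, forcing χ ≥ 3, and the coloring below uses 3 colors, so χ(G) = 3.
A valid 3-coloring: color 1: [0, 11, 15, 16]; color 2: [2, 3, 5, 10]; color 3: [8, 14].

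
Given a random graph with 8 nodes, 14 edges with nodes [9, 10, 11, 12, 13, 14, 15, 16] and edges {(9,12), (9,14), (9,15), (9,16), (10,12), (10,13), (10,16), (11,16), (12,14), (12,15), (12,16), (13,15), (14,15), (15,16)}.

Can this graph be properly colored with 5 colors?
Yes, G is 5-colorable

A valid 5-coloring: color 1: [10, 11, 15]; color 2: [13, 14, 16]; color 3: [12]; color 4: [9].
(χ(G) = 4 ≤ 5.)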